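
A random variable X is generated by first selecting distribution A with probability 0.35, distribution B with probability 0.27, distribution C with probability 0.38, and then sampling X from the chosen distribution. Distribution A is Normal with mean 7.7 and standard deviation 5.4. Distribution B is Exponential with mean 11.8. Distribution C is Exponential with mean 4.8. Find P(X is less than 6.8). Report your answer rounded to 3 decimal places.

Conditional on each component, P(X < 6.8): A: 0.433816; B: 0.43801; C: 0.757479.
By total probability, P(X < 6.8) = 0.35·0.433816 + 0.27·0.43801 + 0.38·0.757479 = 0.55794.

0.558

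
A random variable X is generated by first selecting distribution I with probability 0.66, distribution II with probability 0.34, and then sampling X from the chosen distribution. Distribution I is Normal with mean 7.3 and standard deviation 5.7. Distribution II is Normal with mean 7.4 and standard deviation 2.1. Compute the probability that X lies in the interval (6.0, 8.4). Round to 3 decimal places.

Conditional on each component, P(6.0 < X < 8.4): I: 0.166718; II: 0.430538.
By total probability, P(6.0 < X < 8.4) = 0.66·0.166718 + 0.34·0.430538 = 0.256417.

0.256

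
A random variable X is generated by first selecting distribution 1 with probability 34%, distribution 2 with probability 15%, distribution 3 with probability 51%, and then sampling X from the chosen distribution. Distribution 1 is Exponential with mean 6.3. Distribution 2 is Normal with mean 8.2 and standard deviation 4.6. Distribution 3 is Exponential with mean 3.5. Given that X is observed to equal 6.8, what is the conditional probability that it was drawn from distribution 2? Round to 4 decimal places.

0.2405

Likelihoods f(6.8 | ·): 1: 0.0539383; 2: 0.0828015; 3: 0.0409411.
Posterior ∝ prior × likelihood. Numerator for 2: 0.15·0.0828015 = 0.0124202.
Normalizing constant: 0.34·0.0539383 + 0.15·0.0828015 + 0.51·0.0409411 = 0.0516392.
P(2 | observation) = 0.0124202 / 0.0516392 = 0.240519.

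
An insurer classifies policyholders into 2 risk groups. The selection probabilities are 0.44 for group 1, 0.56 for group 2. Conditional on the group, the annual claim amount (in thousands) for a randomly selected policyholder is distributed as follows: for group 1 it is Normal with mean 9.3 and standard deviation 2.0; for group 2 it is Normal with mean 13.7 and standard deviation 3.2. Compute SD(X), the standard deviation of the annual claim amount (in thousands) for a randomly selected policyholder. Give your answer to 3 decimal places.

3.502

Per component, 1: μ=9.3, E[X²]=90.49; 2: μ=13.7, E[X²]=197.93.
E[X] = 0.44·9.3 + 0.56·13.7 = 11.764.
E[X²] = 0.44·90.49 + 0.56·197.93 = 150.656.
Var(X) = E[X²] − (E[X])² = 150.656 − 138.392 = 12.2647.
SD(X) = √12.2647 = 3.5021.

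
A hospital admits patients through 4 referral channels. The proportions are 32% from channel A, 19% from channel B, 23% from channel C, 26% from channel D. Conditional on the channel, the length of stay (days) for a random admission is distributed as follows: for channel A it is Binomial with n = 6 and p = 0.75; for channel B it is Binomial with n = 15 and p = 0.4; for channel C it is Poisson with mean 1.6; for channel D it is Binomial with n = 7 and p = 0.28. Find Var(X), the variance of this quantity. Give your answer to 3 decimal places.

4.732

Per component, A: μ=4.5, E[X²]=21.375; B: μ=6, E[X²]=39.6; C: μ=1.6, E[X²]=4.16; D: μ=1.96, E[X²]=5.2528.
E[X] = 0.32·4.5 + 0.19·6 + 0.23·1.6 + 0.26·1.96 = 3.4576.
E[X²] = 0.32·21.375 + 0.19·39.6 + 0.23·4.16 + 0.26·5.2528 = 16.6865.
Var(X) = E[X²] − (E[X])² = 16.6865 − 11.955 = 4.73153.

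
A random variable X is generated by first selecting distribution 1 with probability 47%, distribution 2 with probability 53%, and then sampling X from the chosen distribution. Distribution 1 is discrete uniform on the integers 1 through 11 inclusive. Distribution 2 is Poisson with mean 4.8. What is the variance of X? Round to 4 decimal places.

7.6027

Per component, 1: μ=6, E[X²]=46; 2: μ=4.8, E[X²]=27.84.
E[X] = 0.47·6 + 0.53·4.8 = 5.364.
E[X²] = 0.47·46 + 0.53·27.84 = 36.3752.
Var(X) = E[X²] − (E[X])² = 36.3752 − 28.7725 = 7.6027.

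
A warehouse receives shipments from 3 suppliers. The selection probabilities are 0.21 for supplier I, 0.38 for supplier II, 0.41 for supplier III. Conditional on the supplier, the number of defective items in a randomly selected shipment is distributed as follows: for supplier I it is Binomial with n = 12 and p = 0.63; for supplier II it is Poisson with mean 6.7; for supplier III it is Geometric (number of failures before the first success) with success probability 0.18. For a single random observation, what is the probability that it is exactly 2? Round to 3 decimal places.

Conditional on each supplier, P(X = 2): I: 0.00125963; II: 0.0276278; III: 0.121032.
By total probability, P(X = 2) = 0.21·0.00125963 + 0.38·0.0276278 + 0.41·0.121032 = 0.0603862.

0.060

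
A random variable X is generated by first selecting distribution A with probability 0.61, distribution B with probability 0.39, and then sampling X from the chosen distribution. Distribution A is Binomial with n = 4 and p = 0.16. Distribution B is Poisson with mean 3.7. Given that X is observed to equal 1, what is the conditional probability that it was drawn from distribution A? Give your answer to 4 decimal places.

0.8664

Likelihoods P(X=1 | ·): A: 0.379331; B: 0.091477.
Posterior ∝ prior × likelihood. Numerator for A: 0.61·0.379331 = 0.231392.
Normalizing constant: 0.61·0.379331 + 0.39·0.091477 = 0.267068.
P(A | observation) = 0.231392 / 0.267068 = 0.866416.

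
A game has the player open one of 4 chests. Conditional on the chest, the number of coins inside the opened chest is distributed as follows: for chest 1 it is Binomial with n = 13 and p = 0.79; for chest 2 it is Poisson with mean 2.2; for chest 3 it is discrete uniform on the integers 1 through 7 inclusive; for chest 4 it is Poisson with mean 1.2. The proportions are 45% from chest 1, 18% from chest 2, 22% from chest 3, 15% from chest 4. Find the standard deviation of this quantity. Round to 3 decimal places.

Per component, 1: μ=10.27, E[X²]=107.63; 2: μ=2.2, E[X²]=7.04; 3: μ=4, E[X²]=20; 4: μ=1.2, E[X²]=2.64.
E[X] = 0.45·10.27 + 0.18·2.2 + 0.22·4 + 0.15·1.2 = 6.0775.
E[X²] = 0.45·107.63 + 0.18·7.04 + 0.22·20 + 0.15·2.64 = 54.4965.
Var(X) = E[X²] − (E[X])² = 54.4965 − 36.936 = 17.5605.
SD(X) = √17.5605 = 4.19053.

4.191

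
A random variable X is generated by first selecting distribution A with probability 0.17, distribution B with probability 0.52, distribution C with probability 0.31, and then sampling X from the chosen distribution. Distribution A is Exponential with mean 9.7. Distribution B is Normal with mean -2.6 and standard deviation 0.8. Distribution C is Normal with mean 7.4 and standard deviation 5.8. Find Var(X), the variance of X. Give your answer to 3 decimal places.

Per component, A: μ=9.7, E[X²]=188.18; B: μ=-2.6, E[X²]=7.4; C: μ=7.4, E[X²]=88.4.
E[X] = 0.17·9.7 + 0.52·-2.6 + 0.31·7.4 = 2.591.
E[X²] = 0.17·188.18 + 0.52·7.4 + 0.31·88.4 = 63.2426.
Var(X) = E[X²] − (E[X])² = 63.2426 − 6.71328 = 56.5293.

56.529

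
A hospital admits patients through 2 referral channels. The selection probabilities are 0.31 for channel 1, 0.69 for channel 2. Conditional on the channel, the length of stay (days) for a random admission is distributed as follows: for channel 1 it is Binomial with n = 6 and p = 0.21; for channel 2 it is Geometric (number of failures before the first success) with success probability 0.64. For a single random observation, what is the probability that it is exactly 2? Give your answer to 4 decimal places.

0.1371

Conditional on each channel, P(X = 2): 1: 0.257655; 2: 0.082944.
By total probability, P(X = 2) = 0.31·0.257655 + 0.69·0.082944 = 0.137104.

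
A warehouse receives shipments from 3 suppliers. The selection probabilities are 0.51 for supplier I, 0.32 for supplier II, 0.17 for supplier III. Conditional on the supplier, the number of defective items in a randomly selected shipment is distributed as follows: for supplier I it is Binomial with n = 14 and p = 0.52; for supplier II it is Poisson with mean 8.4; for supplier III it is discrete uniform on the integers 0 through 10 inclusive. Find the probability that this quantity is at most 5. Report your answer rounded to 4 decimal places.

Conditional on each supplier, P(X ≤ 5): I: 0.170662; II: 0.157277; III: 0.545455.
By total probability, P(X ≤ 5) = 0.51·0.170662 + 0.32·0.157277 + 0.17·0.545455 = 0.230094.

0.2301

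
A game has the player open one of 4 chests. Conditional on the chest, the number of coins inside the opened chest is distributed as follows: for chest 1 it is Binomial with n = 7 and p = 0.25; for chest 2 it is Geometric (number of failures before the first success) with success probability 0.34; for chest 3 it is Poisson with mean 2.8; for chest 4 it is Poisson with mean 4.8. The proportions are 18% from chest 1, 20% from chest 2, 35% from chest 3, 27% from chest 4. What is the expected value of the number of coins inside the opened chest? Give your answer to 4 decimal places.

2.9792

Component means — 1: 1.75; 2: 1.94118; 3: 2.8; 4: 4.8.
E[X] = 0.18·1.75 + 0.2·1.94118 + 0.35·2.8 + 0.27·4.8 = 2.97924.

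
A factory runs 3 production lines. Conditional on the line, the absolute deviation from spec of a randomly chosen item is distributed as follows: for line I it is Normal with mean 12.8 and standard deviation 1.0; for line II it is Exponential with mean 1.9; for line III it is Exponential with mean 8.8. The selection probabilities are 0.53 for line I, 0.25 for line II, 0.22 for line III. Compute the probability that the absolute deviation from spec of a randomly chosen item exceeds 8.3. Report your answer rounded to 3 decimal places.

Conditional on each line, P(X > 8.3): I: 0.999997; II: 0.0126712; III: 0.389387.
By total probability, P(X > 8.3) = 0.53·0.999997 + 0.25·0.0126712 + 0.22·0.389387 = 0.618831.

0.619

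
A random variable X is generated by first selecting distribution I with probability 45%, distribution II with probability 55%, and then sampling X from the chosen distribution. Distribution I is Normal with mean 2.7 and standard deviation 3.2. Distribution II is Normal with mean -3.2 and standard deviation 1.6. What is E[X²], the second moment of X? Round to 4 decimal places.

For each component E[X²] = Var + (mean)², giving I: 17.53; II: 12.8.
Overall E[X²] = 0.45·17.53 + 0.55·12.8 = 14.9285.

14.9285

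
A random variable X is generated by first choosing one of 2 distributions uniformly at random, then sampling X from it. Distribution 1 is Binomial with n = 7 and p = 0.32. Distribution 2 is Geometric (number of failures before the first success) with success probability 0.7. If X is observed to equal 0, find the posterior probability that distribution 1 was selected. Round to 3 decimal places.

0.088

Likelihoods P(X=0 | ·): 1: 0.0672299; 2: 0.7.
Posterior ∝ prior × likelihood. Numerator for 1: 0.5·0.0672299 = 0.0336149.
Normalizing constant: 0.5·0.0672299 + 0.5·0.7 = 0.383615.
P(1 | observation) = 0.0336149 / 0.383615 = 0.0876268.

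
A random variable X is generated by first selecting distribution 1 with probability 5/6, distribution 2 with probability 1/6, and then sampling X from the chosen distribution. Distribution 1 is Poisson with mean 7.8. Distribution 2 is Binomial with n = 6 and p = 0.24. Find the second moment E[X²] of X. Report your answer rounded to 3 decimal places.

57.728

For each component E[X²] = Var + (mean)², giving 1: 68.64; 2: 3.168.
Overall E[X²] = 0.833333·68.64 + 0.166667·3.168 = 57.728.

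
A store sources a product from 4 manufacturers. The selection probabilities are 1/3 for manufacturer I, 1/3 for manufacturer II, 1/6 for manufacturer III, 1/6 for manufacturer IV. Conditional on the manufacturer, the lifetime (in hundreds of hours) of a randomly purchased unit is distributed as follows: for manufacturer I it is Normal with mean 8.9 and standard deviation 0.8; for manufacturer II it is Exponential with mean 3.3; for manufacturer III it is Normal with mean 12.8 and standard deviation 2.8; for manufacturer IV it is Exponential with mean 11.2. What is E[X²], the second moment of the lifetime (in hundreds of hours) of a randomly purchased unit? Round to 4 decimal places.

104.3033

For each component E[X²] = Var + (mean)², giving I: 79.85; II: 21.78; III: 171.68; IV: 250.88.
Overall E[X²] = 0.333333·79.85 + 0.333333·21.78 + 0.166667·171.68 + 0.166667·250.88 = 104.303.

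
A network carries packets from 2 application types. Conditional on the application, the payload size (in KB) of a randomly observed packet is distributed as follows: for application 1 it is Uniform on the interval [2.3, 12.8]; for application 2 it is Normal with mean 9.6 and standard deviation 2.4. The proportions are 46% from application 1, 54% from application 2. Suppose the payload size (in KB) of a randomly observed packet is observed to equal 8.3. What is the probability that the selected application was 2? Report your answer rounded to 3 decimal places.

0.639

Likelihoods f(8.3 | ·): 1: 0.0952381; 2: 0.143545.
Posterior ∝ prior × likelihood. Numerator for 2: 0.54·0.143545 = 0.0775141.
Normalizing constant: 0.46·0.0952381 + 0.54·0.143545 = 0.121324.
P(2 | observation) = 0.0775141 / 0.121324 = 0.638904.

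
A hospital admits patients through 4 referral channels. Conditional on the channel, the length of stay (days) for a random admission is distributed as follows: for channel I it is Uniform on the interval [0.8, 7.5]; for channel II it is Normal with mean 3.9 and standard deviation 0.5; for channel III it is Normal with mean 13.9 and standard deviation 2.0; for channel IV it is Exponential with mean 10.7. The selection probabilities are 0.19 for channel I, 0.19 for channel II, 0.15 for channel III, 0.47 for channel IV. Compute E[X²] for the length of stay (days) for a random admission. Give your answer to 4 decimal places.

144.1225

For each component E[X²] = Var + (mean)², giving I: 20.9633; II: 15.46; III: 197.21; IV: 228.98.
Overall E[X²] = 0.19·20.9633 + 0.19·15.46 + 0.15·197.21 + 0.47·228.98 = 144.123.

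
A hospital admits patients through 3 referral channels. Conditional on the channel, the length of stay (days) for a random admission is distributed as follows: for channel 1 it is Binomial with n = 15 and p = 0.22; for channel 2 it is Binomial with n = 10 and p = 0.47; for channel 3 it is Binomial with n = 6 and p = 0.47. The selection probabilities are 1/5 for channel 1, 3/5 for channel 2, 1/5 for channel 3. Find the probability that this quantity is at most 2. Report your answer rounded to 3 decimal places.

0.193

Conditional on each channel, P(X ≤ 2): 1: 0.32692; 2: 0.079147; 3: 0.401547.
By total probability, P(X ≤ 2) = 0.2·0.32692 + 0.6·0.079147 + 0.2·0.401547 = 0.193181.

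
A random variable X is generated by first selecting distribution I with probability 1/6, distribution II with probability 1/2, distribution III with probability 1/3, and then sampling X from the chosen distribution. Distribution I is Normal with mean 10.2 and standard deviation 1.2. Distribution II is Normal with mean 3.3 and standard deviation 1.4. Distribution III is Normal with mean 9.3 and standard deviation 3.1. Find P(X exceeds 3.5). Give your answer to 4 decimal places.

0.7114

Conditional on each component, P(X > 3.5): I: 1; II: 0.443202; III: 0.969325.
By total probability, P(X > 3.5) = 0.166667·1 + 0.5·0.443202 + 0.333333·0.969325 = 0.711376.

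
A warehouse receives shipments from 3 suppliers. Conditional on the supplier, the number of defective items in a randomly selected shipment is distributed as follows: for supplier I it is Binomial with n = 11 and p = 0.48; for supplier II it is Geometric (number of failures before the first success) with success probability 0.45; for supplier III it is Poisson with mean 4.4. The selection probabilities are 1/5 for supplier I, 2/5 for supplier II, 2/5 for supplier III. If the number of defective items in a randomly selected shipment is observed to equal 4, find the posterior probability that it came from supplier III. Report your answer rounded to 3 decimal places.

Likelihoods P(X=4 | ·): I: 0.180095; II: 0.0411778; III: 0.191736.
Posterior ∝ prior × likelihood. Numerator for III: 0.4·0.191736 = 0.0766944.
Normalizing constant: 0.2·0.180095 + 0.4·0.0411778 + 0.4·0.191736 = 0.129185.
P(III | observation) = 0.0766944 / 0.129185 = 0.593681.

0.594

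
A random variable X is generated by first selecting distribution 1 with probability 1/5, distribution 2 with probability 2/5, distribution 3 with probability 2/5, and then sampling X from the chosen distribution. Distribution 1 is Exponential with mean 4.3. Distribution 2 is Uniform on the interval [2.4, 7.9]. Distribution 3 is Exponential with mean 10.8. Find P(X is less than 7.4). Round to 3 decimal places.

Conditional on each component, P(X < 7.4): 1: 0.8211; 2: 0.909091; 3: 0.496003.
By total probability, P(X < 7.4) = 0.2·0.8211 + 0.4·0.909091 + 0.4·0.496003 = 0.726258.

0.726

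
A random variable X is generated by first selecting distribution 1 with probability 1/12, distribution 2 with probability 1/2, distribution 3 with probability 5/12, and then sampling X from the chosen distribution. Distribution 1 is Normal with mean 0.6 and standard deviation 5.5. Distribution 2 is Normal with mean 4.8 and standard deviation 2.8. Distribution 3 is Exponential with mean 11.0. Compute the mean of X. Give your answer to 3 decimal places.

Component means — 1: 0.6; 2: 4.8; 3: 11.
E[X] = 0.0833333·0.6 + 0.5·4.8 + 0.416667·11 = 7.03333.

7.033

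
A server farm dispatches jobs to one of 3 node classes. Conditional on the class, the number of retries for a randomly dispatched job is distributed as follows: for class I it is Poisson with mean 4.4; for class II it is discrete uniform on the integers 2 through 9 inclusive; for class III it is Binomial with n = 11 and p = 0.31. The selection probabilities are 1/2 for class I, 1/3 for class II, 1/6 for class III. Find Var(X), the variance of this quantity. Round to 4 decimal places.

4.8682

Per component, I: μ=4.4, E[X²]=23.76; II: μ=5.5, E[X²]=35.5; III: μ=3.41, E[X²]=13.981.
E[X] = 0.5·4.4 + 0.333333·5.5 + 0.166667·3.41 = 4.60167.
E[X²] = 0.5·23.76 + 0.333333·35.5 + 0.166667·13.981 = 26.0435.
Var(X) = E[X²] − (E[X])² = 26.0435 − 21.1753 = 4.86816.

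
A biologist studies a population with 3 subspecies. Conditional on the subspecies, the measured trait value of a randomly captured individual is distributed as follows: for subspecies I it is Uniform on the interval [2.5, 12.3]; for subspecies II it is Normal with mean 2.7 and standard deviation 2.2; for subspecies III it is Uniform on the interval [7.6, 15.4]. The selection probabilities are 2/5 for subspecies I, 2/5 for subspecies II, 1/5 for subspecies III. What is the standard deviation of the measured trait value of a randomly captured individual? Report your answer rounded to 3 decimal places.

4.150

Per component, I: μ=7.4, E[X²]=62.7633; II: μ=2.7, E[X²]=12.13; III: μ=11.5, E[X²]=137.32.
E[X] = 0.4·7.4 + 0.4·2.7 + 0.2·11.5 = 6.34.
E[X²] = 0.4·62.7633 + 0.4·12.13 + 0.2·137.32 = 57.4213.
Var(X) = E[X²] − (E[X])² = 57.4213 − 40.1956 = 17.2257.
SD(X) = √17.2257 = 4.15039.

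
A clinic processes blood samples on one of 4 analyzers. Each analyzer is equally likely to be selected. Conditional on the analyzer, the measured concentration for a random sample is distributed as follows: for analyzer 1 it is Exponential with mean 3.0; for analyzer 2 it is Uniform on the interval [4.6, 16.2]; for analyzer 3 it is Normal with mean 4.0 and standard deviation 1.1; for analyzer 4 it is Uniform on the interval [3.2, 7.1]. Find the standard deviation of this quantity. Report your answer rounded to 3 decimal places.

Per component, 1: μ=3, E[X²]=18; 2: μ=10.4, E[X²]=119.373; 3: μ=4, E[X²]=17.21; 4: μ=5.15, E[X²]=27.79.
E[X] = 0.25·3 + 0.25·10.4 + 0.25·4 + 0.25·5.15 = 5.6375.
E[X²] = 0.25·18 + 0.25·119.373 + 0.25·17.21 + 0.25·27.79 = 45.5933.
Var(X) = E[X²] − (E[X])² = 45.5933 − 31.7814 = 13.8119.
SD(X) = √13.8119 = 3.71644.

3.716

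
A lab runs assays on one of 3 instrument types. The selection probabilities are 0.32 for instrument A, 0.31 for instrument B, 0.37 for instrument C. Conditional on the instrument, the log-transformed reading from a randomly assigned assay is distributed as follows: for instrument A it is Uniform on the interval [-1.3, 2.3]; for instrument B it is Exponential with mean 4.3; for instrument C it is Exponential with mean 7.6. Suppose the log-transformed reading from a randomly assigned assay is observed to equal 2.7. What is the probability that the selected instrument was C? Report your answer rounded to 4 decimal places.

Likelihoods f(2.7 | ·): A: 0; B: 0.124118; C: 0.0922354.
Posterior ∝ prior × likelihood. Numerator for C: 0.37·0.0922354 = 0.0341271.
Normalizing constant: 0.32·0 + 0.31·0.124118 + 0.37·0.0922354 = 0.0726037.
P(C | observation) = 0.0341271 / 0.0726037 = 0.470046.

0.4700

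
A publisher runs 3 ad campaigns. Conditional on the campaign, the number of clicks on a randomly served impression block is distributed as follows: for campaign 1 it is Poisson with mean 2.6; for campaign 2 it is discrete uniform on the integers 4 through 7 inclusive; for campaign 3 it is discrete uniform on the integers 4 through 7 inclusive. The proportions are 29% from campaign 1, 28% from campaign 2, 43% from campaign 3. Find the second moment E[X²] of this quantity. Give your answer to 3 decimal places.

For each component E[X²] = Var + (mean)², giving 1: 9.36; 2: 31.5; 3: 31.5.
Overall E[X²] = 0.29·9.36 + 0.28·31.5 + 0.43·31.5 = 25.0794.

25.079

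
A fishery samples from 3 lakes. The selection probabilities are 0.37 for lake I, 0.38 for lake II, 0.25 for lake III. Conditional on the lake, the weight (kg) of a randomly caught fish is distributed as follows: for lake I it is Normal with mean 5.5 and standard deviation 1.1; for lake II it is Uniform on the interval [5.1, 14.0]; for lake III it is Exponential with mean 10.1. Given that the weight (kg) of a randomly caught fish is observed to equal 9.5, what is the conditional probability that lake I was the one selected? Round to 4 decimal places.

0.0034

Likelihoods f(9.5 | ·): I: 0.000487696; II: 0.11236; III: 0.0386531.
Posterior ∝ prior × likelihood. Numerator for I: 0.37·0.000487696 = 0.000180447.
Normalizing constant: 0.37·0.000487696 + 0.38·0.11236 + 0.25·0.0386531 = 0.0525403.
P(I | observation) = 0.000180447 / 0.0525403 = 0.00343445.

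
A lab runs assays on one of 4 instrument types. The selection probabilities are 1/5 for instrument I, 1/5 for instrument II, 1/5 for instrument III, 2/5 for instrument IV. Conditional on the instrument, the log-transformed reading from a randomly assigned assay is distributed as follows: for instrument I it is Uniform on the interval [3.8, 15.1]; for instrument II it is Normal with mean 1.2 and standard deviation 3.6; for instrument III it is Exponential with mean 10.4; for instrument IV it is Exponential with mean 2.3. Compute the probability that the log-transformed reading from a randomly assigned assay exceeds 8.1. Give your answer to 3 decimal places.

Conditional on each instrument, P(X > 8.1): I: 0.619469; II: 0.0276401; III: 0.458935; IV: 0.029548.
By total probability, P(X > 8.1) = 0.2·0.619469 + 0.2·0.0276401 + 0.2·0.458935 + 0.4·0.029548 = 0.233028.

0.233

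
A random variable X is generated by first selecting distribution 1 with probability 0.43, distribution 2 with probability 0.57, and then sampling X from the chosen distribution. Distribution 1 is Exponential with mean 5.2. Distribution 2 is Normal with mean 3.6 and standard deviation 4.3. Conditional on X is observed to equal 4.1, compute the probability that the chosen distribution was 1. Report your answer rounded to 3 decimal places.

Likelihoods f(4.1 | ·): 1: 0.0874122; 2: 0.0921522.
Posterior ∝ prior × likelihood. Numerator for 1: 0.43·0.0874122 = 0.0375873.
Normalizing constant: 0.43·0.0874122 + 0.57·0.0921522 = 0.090114.
P(1 | observation) = 0.0375873 / 0.090114 = 0.417108.

0.417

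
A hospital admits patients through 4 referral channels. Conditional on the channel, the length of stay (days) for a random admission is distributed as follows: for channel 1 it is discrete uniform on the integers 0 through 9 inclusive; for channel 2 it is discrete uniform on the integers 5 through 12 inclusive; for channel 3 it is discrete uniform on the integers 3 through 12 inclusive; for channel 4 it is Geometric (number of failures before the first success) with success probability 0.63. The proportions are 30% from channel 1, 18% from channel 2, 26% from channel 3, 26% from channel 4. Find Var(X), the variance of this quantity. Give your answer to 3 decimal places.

14.775

Per component, 1: μ=4.5, E[X²]=28.5; 2: μ=8.5, E[X²]=77.5; 3: μ=7.5, E[X²]=64.5; 4: μ=0.587302, E[X²]=1.27715.
E[X] = 0.3·4.5 + 0.18·8.5 + 0.26·7.5 + 0.26·0.587302 = 4.9827.
E[X²] = 0.3·28.5 + 0.18·77.5 + 0.26·64.5 + 0.26·1.27715 = 39.6021.
Var(X) = E[X²] − (E[X])² = 39.6021 − 24.8273 = 14.7748.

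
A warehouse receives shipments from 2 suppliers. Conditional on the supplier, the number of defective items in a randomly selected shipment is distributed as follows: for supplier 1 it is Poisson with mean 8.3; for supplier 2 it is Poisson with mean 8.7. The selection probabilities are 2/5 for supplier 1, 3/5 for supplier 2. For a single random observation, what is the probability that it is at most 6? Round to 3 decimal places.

0.253

Conditional on each supplier, P(X ≤ 6): 1: 0.278121; 2: 0.235488.
By total probability, P(X ≤ 6) = 0.4·0.278121 + 0.6·0.235488 = 0.252541.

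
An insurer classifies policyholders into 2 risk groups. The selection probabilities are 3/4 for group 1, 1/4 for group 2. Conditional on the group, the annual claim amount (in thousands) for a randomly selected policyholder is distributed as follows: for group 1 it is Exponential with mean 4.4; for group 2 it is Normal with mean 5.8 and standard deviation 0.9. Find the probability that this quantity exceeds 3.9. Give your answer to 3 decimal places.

Conditional on each group, P(X > 3.9): 1: 0.412152; 2: 0.982619.
By total probability, P(X > 3.9) = 0.75·0.412152 + 0.25·0.982619 = 0.554768.

0.555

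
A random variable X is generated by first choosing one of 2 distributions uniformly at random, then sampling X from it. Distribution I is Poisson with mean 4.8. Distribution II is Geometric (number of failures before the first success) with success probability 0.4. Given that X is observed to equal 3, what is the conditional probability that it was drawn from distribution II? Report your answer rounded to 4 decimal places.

Likelihoods P(X=3 | ·): I: 0.151691; II: 0.0864.
Posterior ∝ prior × likelihood. Numerator for II: 0.5·0.0864 = 0.0432.
Normalizing constant: 0.5·0.151691 + 0.5·0.0864 = 0.119045.
P(II | observation) = 0.0432 / 0.119045 = 0.362887.

0.3629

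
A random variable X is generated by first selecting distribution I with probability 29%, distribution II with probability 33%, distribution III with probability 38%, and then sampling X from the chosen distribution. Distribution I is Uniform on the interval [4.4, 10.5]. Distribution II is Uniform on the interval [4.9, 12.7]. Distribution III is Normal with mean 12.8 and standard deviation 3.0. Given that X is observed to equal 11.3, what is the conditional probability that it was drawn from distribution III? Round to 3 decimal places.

Likelihoods f(11.3 | ·): I: 0; II: 0.128205; III: 0.117355.
Posterior ∝ prior × likelihood. Numerator for III: 0.38·0.117355 = 0.0445949.
Normalizing constant: 0.29·0 + 0.33·0.128205 + 0.38·0.117355 = 0.0869026.
P(III | observation) = 0.0445949 / 0.0869026 = 0.51316.

0.513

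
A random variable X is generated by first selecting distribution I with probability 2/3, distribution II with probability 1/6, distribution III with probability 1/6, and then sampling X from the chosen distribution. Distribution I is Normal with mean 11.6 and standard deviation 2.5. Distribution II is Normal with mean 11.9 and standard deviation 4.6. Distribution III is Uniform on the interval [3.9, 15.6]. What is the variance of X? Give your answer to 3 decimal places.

10.113

Per component, I: μ=11.6, E[X²]=140.81; II: μ=11.9, E[X²]=162.77; III: μ=9.75, E[X²]=106.47.
E[X] = 0.666667·11.6 + 0.166667·11.9 + 0.166667·9.75 = 11.3417.
E[X²] = 0.666667·140.81 + 0.166667·162.77 + 0.166667·106.47 = 138.747.
Var(X) = E[X²] − (E[X])² = 138.747 − 128.633 = 10.1133.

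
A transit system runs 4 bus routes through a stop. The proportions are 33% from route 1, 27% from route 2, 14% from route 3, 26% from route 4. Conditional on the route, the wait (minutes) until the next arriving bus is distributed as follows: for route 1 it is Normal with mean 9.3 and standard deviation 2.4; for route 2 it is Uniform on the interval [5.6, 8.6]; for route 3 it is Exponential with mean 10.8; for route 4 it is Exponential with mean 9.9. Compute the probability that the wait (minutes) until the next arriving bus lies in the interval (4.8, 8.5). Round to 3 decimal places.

Conditional on each route, P(4.8 < X < 8.5): 1: 0.339045; 2: 0.966667; 3: 0.185989; 4: 0.19203.
By total probability, P(4.8 < X < 8.5) = 0.33·0.339045 + 0.27·0.966667 + 0.14·0.185989 + 0.26·0.19203 = 0.448851.

0.449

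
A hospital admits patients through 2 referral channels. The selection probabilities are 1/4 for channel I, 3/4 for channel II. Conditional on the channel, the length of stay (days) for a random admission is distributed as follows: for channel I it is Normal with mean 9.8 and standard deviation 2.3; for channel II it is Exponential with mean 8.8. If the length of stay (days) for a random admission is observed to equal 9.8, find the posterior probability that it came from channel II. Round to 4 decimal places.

Likelihoods f(9.8 | ·): I: 0.173453; II: 0.0373139.
Posterior ∝ prior × likelihood. Numerator for II: 0.75·0.0373139 = 0.0279855.
Normalizing constant: 0.25·0.173453 + 0.75·0.0373139 = 0.0713488.
P(II | observation) = 0.0279855 / 0.0713488 = 0.392235.

0.3922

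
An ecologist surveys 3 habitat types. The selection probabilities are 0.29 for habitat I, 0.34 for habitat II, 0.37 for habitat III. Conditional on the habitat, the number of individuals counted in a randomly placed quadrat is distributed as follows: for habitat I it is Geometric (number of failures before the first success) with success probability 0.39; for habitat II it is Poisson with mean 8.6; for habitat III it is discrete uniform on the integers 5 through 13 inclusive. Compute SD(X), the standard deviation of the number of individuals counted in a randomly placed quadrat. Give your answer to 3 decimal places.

4.170

Per component, I: μ=1.5641, E[X²]=6.45694; II: μ=8.6, E[X²]=82.56; III: μ=9, E[X²]=87.6667.
E[X] = 0.29·1.5641 + 0.34·8.6 + 0.37·9 = 6.70759.
E[X²] = 0.29·6.45694 + 0.34·82.56 + 0.37·87.6667 = 62.3796.
Var(X) = E[X²] − (E[X])² = 62.3796 − 44.9918 = 17.3878.
SD(X) = √17.3878 = 4.16987.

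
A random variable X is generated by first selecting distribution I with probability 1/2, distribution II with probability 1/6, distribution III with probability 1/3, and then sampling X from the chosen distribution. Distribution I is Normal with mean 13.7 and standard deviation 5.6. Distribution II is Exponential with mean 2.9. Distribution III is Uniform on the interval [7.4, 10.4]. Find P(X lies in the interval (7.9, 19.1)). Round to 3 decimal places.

Conditional on each component, P(7.9 < X < 19.1): I: 0.682381; II: 0.0642235; III: 0.833333.
By total probability, P(7.9 < X < 19.1) = 0.5·0.682381 + 0.166667·0.0642235 + 0.333333·0.833333 = 0.629672.

0.630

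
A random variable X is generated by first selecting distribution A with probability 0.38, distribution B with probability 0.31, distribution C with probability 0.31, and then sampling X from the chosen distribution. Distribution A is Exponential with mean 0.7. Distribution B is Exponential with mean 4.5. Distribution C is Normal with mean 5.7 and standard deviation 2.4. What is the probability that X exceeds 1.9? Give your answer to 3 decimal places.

Conditional on each component, P(X > 1.9): A: 0.0662523; B: 0.655588; C: 0.943327.
By total probability, P(X > 1.9) = 0.38·0.0662523 + 0.31·0.655588 + 0.31·0.943327 = 0.52084.

0.521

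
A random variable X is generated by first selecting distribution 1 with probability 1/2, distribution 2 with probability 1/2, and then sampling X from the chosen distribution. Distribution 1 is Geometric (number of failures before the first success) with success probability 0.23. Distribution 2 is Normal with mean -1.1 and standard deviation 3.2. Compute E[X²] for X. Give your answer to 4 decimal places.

18.6069

For each component E[X²] = Var + (mean)², giving 1: 25.7637; 2: 11.45.
Overall E[X²] = 0.5·25.7637 + 0.5·11.45 = 18.6069.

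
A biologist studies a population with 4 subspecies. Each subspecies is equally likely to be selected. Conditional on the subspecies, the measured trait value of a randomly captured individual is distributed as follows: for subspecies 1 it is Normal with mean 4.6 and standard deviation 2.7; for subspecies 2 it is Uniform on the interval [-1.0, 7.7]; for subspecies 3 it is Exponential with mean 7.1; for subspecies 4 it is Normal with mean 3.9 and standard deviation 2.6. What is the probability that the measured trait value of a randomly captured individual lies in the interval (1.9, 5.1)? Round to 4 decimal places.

0.3793

Conditional on each subspecies, P(1.9 < X < 5.1): 1: 0.414803; 2: 0.367816; 3: 0.277634; 4: 0.456916.
By total probability, P(1.9 < X < 5.1) = 0.25·0.414803 + 0.25·0.367816 + 0.25·0.277634 + 0.25·0.456916 = 0.379292.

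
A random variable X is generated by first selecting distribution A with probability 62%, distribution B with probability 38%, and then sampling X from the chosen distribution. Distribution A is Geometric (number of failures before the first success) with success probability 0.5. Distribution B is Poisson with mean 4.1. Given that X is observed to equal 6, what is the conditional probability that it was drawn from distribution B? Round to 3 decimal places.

Likelihoods P(X=6 | ·): A: 0.0078125; B: 0.109336.
Posterior ∝ prior × likelihood. Numerator for B: 0.38·0.109336 = 0.0415477.
Normalizing constant: 0.62·0.0078125 + 0.38·0.109336 = 0.0463914.
P(B | observation) = 0.0415477 / 0.0463914 = 0.89559.

0.896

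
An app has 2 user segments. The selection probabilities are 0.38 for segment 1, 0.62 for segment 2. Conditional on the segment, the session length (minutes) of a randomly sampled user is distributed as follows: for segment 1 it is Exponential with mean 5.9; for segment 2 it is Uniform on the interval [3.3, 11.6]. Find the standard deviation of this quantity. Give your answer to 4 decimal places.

4.1657

Per component, 1: μ=5.9, E[X²]=69.62; 2: μ=7.45, E[X²]=61.2433.
E[X] = 0.38·5.9 + 0.62·7.45 = 6.861.
E[X²] = 0.38·69.62 + 0.62·61.2433 = 64.4265.
Var(X) = E[X²] − (E[X])² = 64.4265 − 47.0733 = 17.3531.
SD(X) = √17.3531 = 4.16571.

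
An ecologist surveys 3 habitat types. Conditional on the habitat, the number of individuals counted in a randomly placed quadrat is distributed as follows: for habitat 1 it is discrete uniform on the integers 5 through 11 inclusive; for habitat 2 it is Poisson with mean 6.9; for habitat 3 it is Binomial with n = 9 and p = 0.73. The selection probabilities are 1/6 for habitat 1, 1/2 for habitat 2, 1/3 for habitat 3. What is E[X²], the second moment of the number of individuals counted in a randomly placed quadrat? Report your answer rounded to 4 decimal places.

For each component E[X²] = Var + (mean)², giving 1: 68; 2: 54.51; 3: 44.9388.
Overall E[X²] = 0.166667·68 + 0.5·54.51 + 0.333333·44.9388 = 53.5679.

53.5679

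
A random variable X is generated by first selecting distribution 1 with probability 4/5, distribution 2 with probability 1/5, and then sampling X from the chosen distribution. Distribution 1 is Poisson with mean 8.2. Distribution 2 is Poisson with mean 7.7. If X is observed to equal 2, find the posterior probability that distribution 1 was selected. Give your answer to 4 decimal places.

Likelihoods P(X=2 | ·): 1: 0.00923385; 2: 0.0134241.
Posterior ∝ prior × likelihood. Numerator for 1: 0.8·0.00923385 = 0.00738708.
Normalizing constant: 0.8·0.00923385 + 0.2·0.0134241 = 0.0100719.
P(1 | observation) = 0.00738708 / 0.0100719 = 0.733435.

0.7334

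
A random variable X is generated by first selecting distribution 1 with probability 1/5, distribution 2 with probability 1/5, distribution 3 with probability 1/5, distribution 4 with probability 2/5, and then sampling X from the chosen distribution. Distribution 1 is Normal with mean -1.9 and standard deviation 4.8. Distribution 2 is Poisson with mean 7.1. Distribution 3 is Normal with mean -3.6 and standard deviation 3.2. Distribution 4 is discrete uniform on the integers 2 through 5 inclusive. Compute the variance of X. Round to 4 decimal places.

Per component, 1: μ=-1.9, E[X²]=26.65; 2: μ=7.1, E[X²]=57.51; 3: μ=-3.6, E[X²]=23.2; 4: μ=3.5, E[X²]=13.5.
E[X] = 0.2·-1.9 + 0.2·7.1 + 0.2·-3.6 + 0.4·3.5 = 1.72.
E[X²] = 0.2·26.65 + 0.2·57.51 + 0.2·23.2 + 0.4·13.5 = 26.872.
Var(X) = E[X²] − (E[X])² = 26.872 − 2.9584 = 23.9136.

23.9136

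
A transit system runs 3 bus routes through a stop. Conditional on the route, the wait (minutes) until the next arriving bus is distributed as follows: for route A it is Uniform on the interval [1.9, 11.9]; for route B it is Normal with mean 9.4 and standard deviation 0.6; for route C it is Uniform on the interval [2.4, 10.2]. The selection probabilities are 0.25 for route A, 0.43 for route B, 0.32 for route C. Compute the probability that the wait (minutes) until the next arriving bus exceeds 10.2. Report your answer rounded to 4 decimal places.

0.0817

Conditional on each route, P(X > 10.2): A: 0.17; B: 0.0912112; C: 0.
By total probability, P(X > 10.2) = 0.25·0.17 + 0.43·0.0912112 + 0.32·0 = 0.0817208.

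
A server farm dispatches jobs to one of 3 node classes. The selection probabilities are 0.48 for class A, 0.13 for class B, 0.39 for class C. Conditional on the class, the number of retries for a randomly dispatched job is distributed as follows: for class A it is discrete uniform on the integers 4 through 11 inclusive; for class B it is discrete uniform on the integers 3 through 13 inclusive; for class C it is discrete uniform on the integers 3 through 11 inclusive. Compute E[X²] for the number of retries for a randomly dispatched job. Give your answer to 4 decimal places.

For each component E[X²] = Var + (mean)², giving A: 61.5; B: 74; C: 55.6667.
Overall E[X²] = 0.48·61.5 + 0.13·74 + 0.39·55.6667 = 60.85.

60.8500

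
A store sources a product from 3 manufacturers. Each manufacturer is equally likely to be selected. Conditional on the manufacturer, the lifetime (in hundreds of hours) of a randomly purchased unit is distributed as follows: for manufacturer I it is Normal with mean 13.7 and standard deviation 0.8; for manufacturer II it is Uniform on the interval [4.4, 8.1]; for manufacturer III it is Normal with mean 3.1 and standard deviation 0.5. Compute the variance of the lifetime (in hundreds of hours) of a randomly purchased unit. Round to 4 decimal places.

Per component, I: μ=13.7, E[X²]=188.33; II: μ=6.25, E[X²]=40.2033; III: μ=3.1, E[X²]=9.86.
E[X] = 0.333333·13.7 + 0.333333·6.25 + 0.333333·3.1 = 7.68333.
E[X²] = 0.333333·188.33 + 0.333333·40.2033 + 0.333333·9.86 = 79.4644.
Var(X) = E[X²] − (E[X])² = 79.4644 − 59.0336 = 20.4308.

20.4308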